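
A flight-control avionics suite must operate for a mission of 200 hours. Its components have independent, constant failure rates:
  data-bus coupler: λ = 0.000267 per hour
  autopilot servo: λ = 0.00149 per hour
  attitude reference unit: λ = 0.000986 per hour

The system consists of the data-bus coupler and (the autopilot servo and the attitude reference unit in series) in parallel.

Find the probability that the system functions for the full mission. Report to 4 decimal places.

R(data-bus coupler) = exp(−0.000267 × 200) = 0.948001
R(autopilot servo) = exp(−0.00149 × 200) = 0.742301
R(attitude reference unit) = exp(−0.000986 × 200) = 0.821026
Series (autopilot servo and attitude reference unit): 0.742301 × 0.821026 = 0.609448
Parallel (data-bus coupler and [0.609448]): 1 − (1 − 0.948001)(1 − 0.609448) = 0.9797

0.9797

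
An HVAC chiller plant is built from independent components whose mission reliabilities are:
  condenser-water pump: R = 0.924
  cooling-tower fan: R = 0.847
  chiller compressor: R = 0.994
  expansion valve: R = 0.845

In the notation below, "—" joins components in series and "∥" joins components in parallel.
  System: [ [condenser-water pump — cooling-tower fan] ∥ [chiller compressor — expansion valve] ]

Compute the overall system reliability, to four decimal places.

0.9652

Series (condenser-water pump and cooling-tower fan): 0.924000 × 0.847000 = 0.782628
Series (chiller compressor and expansion valve): 0.994000 × 0.845000 = 0.839930
Parallel ([0.782628] and [0.839930]): 1 − (1 − 0.782628)(1 − 0.839930) = 0.9652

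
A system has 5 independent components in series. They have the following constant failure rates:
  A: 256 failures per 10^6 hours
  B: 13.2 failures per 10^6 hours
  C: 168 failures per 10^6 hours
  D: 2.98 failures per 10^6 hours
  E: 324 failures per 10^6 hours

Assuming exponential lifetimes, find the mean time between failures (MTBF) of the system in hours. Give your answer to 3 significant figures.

1310

Series of exponential components: λ_sys = Σ λ_i
λ_sys = 0.000256 + 0.0000132 + 0.000168 + 0.00000298 + 0.000324 = 7.6418e-04 /h
MTBF = 1 / λ_sys = 1310 h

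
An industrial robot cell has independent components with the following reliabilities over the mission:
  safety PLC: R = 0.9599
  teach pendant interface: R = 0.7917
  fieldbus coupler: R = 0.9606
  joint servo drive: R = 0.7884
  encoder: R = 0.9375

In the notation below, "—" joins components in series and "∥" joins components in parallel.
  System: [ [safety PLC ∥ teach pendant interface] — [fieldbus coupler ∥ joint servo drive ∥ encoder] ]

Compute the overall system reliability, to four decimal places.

Parallel (safety PLC and teach pendant interface): 1 − (1 − 0.959900)(1 − 0.791700) = 0.991647
Parallel (fieldbus coupler, joint servo drive, and encoder): 1 − (1 − 0.960600)(1 − 0.788400)(1 − 0.937500) = 0.999479
Series ([0.991647] and [0.999479]): 0.991647 × 0.999479 = 0.9911

0.9911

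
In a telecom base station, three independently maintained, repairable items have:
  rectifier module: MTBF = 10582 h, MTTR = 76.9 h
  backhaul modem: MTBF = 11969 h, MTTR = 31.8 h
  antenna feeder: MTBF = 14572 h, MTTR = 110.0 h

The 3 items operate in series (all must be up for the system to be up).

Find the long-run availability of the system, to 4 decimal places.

0.9827

A(rectifier module) = MTBF/(MTBF+MTTR) = 10582/(10582+76.9) = 0.992785
A(backhaul modem) = MTBF/(MTBF+MTTR) = 11969/(11969+31.8) = 0.997350
A(antenna feeder) = MTBF/(MTBF+MTTR) = 14572/(14572+110.0) = 0.992508
Series availability: 0.992785 × 0.997350 × 0.992508 = 0.9827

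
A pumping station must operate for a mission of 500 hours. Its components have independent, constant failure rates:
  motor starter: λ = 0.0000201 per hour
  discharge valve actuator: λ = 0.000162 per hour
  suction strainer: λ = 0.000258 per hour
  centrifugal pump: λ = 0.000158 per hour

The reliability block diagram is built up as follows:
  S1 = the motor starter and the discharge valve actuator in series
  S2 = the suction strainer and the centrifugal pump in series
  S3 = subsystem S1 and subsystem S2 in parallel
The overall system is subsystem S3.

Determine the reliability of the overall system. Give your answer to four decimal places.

0.9837

R(motor starter) = exp(−0.0000201 × 500) = 0.990000
R(discharge valve actuator) = exp(−0.000162 × 500) = 0.922194
R(suction strainer) = exp(−0.000258 × 500) = 0.878974
R(centrifugal pump) = exp(−0.000158 × 500) = 0.924040
Series (motor starter and discharge valve actuator): 0.990000 × 0.922194 = 0.912972
Series (suction strainer and centrifugal pump): 0.878974 × 0.924040 = 0.812207
Parallel ([0.912972] and [0.812207]): 1 − (1 − 0.912972)(1 − 0.812207) = 0.9837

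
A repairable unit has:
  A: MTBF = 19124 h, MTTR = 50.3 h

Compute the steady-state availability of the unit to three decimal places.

0.997

A(A) = MTBF/(MTBF+MTTR) = 19124/(19124+50.3) = 0.997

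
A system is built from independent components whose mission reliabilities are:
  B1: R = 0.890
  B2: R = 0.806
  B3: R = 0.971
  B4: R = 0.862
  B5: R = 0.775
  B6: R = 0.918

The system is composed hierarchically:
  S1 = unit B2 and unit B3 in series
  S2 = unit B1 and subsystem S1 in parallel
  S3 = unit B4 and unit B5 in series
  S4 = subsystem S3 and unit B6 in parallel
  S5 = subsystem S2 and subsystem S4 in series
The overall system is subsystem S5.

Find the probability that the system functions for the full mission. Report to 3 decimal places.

0.950

Series (B2 and B3): 0.80600 × 0.97100 = 0.78263
Parallel (B1 and [0.78263]): 1 − (1 − 0.89000)(1 − 0.78263) = 0.97609
Series (B4 and B5): 0.86200 × 0.77500 = 0.66805
Parallel ([0.66805] and B6): 1 − (1 − 0.66805)(1 − 0.91800) = 0.97278
Series ([0.97609] and [0.97278]): 0.97609 × 0.97278 = 0.950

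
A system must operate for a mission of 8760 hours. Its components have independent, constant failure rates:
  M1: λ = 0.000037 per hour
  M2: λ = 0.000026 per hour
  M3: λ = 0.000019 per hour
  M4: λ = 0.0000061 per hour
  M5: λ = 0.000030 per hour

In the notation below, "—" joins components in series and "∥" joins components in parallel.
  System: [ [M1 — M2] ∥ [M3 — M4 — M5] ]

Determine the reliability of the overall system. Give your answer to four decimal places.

0.8376

R(M1) = exp(−0.000037 × 8760) = 0.723163
R(M2) = exp(−0.000026 × 8760) = 0.796315
R(M3) = exp(−0.000019 × 8760) = 0.846674
R(M4) = exp(−0.0000061 × 8760) = 0.947967
R(M5) = exp(−0.000030 × 8760) = 0.768896
Series (M1 and M2): 0.723163 × 0.796315 = 0.575866
Series (M3, M4, and M5): 0.846674 × 0.947967 × 0.768896 = 0.617131
Parallel ([0.575866] and [0.617131]): 1 − (1 − 0.575866)(1 − 0.617131) = 0.8376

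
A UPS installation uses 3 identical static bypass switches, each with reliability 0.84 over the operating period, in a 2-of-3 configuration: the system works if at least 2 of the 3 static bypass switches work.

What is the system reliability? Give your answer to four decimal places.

R = Σ_{i=2}^{3} C(3,i) p^i (1−p)^{3−i} with p = 0.84
C(3,2)·0.84^2·0.16^1 = 0.338688
C(3,3)·0.84^3·0.16^0 = 0.592704
Sum = 0.9314

0.9314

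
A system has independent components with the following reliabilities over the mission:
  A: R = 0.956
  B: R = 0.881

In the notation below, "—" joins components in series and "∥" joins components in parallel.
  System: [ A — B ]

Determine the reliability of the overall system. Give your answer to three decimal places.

0.842

Series (A and B): 0.95600 × 0.88100 = 0.842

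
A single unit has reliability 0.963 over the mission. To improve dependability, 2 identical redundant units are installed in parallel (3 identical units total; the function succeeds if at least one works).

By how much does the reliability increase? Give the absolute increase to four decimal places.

0.0369

R_before = 0.963
R_after = 1 − (1 − 0.963)^3 = 0.9999
ΔR = 0.9999 − 0.963 = 0.0369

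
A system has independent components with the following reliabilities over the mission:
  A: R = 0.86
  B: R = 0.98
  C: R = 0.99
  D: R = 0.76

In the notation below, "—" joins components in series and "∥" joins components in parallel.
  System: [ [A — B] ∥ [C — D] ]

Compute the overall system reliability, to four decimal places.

0.9611

Series (A and B): 0.860000 × 0.980000 = 0.842800
Series (C and D): 0.990000 × 0.760000 = 0.752400
Parallel ([0.842800] and [0.752400]): 1 − (1 − 0.842800)(1 − 0.752400) = 0.9611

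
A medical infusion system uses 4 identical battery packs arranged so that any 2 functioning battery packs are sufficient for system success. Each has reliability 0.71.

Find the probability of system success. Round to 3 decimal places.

0.924

R = Σ_{i=2}^{4} C(4,i) p^i (1−p)^{4−i} with p = 0.71
C(4,2)·0.71^2·0.29^2 = 0.25437
C(4,3)·0.71^3·0.29^1 = 0.41518
C(4,4)·0.71^4·0.29^0 = 0.25412
Sum = 0.924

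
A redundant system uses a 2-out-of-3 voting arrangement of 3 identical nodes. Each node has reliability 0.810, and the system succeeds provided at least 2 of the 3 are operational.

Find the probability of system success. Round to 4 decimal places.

0.9054

R = Σ_{i=2}^{3} C(3,i) p^i (1−p)^{3−i} with p = 0.810
C(3,2)·0.810^2·0.190^1 = 0.373977
C(3,3)·0.810^3·0.190^0 = 0.531441
Sum = 0.9054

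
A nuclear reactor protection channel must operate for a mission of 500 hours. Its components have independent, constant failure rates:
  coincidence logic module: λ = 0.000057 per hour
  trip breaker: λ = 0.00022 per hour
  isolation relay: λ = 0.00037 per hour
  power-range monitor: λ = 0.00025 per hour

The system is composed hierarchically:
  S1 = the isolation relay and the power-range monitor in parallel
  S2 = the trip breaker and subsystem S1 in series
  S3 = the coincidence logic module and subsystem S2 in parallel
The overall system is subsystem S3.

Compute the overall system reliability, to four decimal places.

0.9966

R(coincidence logic module) = exp(−0.000057 × 500) = 0.971902
R(trip breaker) = exp(−0.00022 × 500) = 0.895834
R(isolation relay) = exp(−0.00037 × 500) = 0.831104
R(power-range monitor) = exp(−0.00025 × 500) = 0.882497
Parallel (isolation relay and power-range monitor): 1 − (1 − 0.831104)(1 − 0.882497) = 0.980154
Series (trip breaker and [0.980154]): 0.895834 × 0.980154 = 0.878055
Parallel (coincidence logic module and [0.878055]): 1 − (1 − 0.971902)(1 − 0.878055) = 0.9966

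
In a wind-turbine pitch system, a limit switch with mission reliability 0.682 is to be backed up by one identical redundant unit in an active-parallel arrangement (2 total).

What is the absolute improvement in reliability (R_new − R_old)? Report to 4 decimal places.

R_before = 0.682
R_after = 1 − (1 − 0.682)^2 = 0.8989
ΔR = 0.8989 − 0.682 = 0.2169

0.2169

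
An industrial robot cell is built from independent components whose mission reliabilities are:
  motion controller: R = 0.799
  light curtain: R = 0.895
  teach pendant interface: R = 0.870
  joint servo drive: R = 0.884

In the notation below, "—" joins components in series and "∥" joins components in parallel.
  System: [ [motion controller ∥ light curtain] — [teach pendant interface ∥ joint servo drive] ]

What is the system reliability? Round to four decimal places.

Parallel (motion controller and light curtain): 1 − (1 − 0.799000)(1 − 0.895000) = 0.978895
Parallel (teach pendant interface and joint servo drive): 1 − (1 − 0.870000)(1 − 0.884000) = 0.984920
Series ([0.978895] and [0.984920]): 0.978895 × 0.984920 = 0.9641

0.9641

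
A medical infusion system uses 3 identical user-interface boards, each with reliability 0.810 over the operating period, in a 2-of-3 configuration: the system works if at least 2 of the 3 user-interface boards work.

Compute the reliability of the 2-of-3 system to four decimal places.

R = Σ_{i=2}^{3} C(3,i) p^i (1−p)^{3−i} with p = 0.810
C(3,2)·0.810^2·0.190^1 = 0.373977
C(3,3)·0.810^3·0.190^0 = 0.531441
Sum = 0.9054

0.9054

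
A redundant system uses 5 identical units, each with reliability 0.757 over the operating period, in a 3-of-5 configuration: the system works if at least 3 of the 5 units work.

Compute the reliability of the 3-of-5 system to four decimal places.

0.9037

R = Σ_{i=3}^{5} C(5,i) p^i (1−p)^{5−i} with p = 0.757
C(5,3)·0.757^3·0.243^2 = 0.256153
C(5,4)·0.757^4·0.243^1 = 0.398988
C(5,5)·0.757^5·0.243^0 = 0.248588
Sum = 0.9037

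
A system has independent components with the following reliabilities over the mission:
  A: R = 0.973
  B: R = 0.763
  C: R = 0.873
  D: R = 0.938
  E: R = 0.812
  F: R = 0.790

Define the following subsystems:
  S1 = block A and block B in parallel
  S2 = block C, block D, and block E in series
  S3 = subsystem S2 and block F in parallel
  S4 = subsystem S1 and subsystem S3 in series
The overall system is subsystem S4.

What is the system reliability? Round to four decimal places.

Parallel (A and B): 1 − (1 − 0.973000)(1 − 0.763000) = 0.993601
Series (C, D, and E): 0.873000 × 0.938000 × 0.812000 = 0.664926
Parallel ([0.664926] and F): 1 − (1 − 0.664926)(1 − 0.790000) = 0.929634
Series ([0.993601] and [0.929634]): 0.993601 × 0.929634 = 0.9237

0.9237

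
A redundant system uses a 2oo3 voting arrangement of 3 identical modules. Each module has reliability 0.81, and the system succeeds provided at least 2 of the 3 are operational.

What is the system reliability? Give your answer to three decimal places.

0.905

R = Σ_{i=2}^{3} C(3,i) p^i (1−p)^{3−i} with p = 0.81
C(3,2)·0.81^2·0.19^1 = 0.37398
C(3,3)·0.81^3·0.19^0 = 0.53144
Sum = 0.905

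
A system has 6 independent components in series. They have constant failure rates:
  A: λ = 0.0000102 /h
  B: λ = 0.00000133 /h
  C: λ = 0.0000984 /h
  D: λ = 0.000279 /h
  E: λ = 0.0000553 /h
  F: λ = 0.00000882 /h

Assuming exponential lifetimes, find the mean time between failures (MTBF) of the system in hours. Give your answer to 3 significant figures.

2210

Series of exponential components: λ_sys = Σ λ_i
λ_sys = 0.0000102 + 0.00000133 + 0.0000984 + 0.000279 + 0.0000553 + 0.00000882 = 4.5305e-04 /h
MTBF = 1 / λ_sys = 2210 h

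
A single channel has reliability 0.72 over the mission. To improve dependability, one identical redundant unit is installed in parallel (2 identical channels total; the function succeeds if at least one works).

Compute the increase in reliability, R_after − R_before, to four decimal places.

R_before = 0.72
R_after = 1 − (1 − 0.72)^2 = 0.9216
ΔR = 0.9216 − 0.72 = 0.2016

0.2016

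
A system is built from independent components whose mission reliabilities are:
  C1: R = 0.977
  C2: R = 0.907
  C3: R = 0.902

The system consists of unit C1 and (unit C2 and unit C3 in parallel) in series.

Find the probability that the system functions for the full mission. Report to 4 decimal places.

Parallel (C2 and C3): 1 − (1 − 0.907000)(1 − 0.902000) = 0.990886
Series (C1 and [0.990886]): 0.977000 × 0.990886 = 0.9681

0.9681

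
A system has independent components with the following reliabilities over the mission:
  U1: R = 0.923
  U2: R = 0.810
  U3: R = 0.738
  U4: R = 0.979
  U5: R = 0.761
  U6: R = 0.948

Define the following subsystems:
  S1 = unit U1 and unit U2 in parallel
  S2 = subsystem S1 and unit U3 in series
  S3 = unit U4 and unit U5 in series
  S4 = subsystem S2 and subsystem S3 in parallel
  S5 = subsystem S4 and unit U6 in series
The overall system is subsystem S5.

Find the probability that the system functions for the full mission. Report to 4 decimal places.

Parallel (U1 and U2): 1 − (1 − 0.923000)(1 − 0.810000) = 0.985370
Series ([0.985370] and U3): 0.985370 × 0.738000 = 0.727203
Series (U4 and U5): 0.979000 × 0.761000 = 0.745019
Parallel ([0.727203] and [0.745019]): 1 − (1 − 0.727203)(1 − 0.745019) = 0.930442
Series ([0.930442] and U6): 0.930442 × 0.948000 = 0.8821

0.8821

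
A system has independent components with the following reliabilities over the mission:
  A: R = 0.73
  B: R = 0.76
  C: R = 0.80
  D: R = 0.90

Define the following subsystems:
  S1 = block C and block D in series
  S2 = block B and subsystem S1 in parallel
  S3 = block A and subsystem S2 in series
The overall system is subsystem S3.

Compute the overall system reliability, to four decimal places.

Series (C and D): 0.800000 × 0.900000 = 0.720000
Parallel (B and [0.720000]): 1 − (1 − 0.760000)(1 − 0.720000) = 0.932800
Series (A and [0.932800]): 0.730000 × 0.932800 = 0.6809

0.6809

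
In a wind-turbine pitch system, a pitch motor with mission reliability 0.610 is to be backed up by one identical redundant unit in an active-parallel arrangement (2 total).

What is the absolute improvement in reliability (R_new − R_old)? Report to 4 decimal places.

R_before = 0.610
R_after = 1 − (1 − 0.610)^2 = 0.8479
ΔR = 0.8479 − 0.610 = 0.2379

0.2379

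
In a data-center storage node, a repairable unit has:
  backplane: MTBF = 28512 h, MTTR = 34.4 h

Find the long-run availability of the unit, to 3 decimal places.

0.999

A(backplane) = MTBF/(MTBF+MTTR) = 28512/(28512+34.4) = 0.999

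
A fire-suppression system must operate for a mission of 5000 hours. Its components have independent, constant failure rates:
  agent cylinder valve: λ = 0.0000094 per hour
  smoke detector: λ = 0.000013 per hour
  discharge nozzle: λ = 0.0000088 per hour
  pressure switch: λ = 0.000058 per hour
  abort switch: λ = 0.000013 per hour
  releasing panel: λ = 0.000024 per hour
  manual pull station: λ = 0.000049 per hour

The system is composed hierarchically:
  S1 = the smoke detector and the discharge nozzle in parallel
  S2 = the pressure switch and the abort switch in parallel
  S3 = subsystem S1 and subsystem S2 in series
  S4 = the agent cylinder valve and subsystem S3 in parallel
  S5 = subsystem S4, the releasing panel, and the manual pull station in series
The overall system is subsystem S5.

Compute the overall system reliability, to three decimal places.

R(agent cylinder valve) = exp(−0.0000094 × 5000) = 0.95409
R(smoke detector) = exp(−0.000013 × 5000) = 0.93707
R(discharge nozzle) = exp(−0.0000088 × 5000) = 0.95695
R(pressure switch) = exp(−0.000058 × 5000) = 0.74826
R(abort switch) = exp(−0.000013 × 5000) = 0.93707
R(releasing panel) = exp(−0.000024 × 5000) = 0.88692
R(manual pull station) = exp(−0.000049 × 5000) = 0.78270
Parallel (smoke detector and discharge nozzle): 1 − (1 − 0.93707)(1 − 0.95695) = 0.99729
Parallel (pressure switch and abort switch): 1 − (1 − 0.74826)(1 − 0.93707) = 0.98416
Series ([0.99729] and [0.98416]): 0.99729 × 0.98416 = 0.98149
Parallel (agent cylinder valve and [0.98149]): 1 − (1 − 0.95409)(1 − 0.98149) = 0.99915
Series ([0.99915], releasing panel, and manual pull station): 0.99915 × 0.88692 × 0.78270 = 0.694

0.694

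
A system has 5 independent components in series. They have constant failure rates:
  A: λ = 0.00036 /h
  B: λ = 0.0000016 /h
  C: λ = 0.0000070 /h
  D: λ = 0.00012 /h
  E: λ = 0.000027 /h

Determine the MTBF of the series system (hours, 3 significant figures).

Series of exponential components: λ_sys = Σ λ_i
λ_sys = 0.00036 + 0.0000016 + 0.0000070 + 0.00012 + 0.000027 = 5.1560e-04 /h
MTBF = 1 / λ_sys = 1940 h

1940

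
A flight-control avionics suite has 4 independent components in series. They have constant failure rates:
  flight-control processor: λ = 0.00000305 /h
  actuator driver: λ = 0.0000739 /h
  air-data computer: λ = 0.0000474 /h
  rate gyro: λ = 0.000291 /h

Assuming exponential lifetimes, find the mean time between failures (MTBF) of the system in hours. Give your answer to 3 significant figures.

2410

Series of exponential components: λ_sys = Σ λ_i
λ_sys = 0.00000305 + 0.0000739 + 0.0000474 + 0.000291 = 4.1535e-04 /h
MTBF = 1 / λ_sys = 2410 h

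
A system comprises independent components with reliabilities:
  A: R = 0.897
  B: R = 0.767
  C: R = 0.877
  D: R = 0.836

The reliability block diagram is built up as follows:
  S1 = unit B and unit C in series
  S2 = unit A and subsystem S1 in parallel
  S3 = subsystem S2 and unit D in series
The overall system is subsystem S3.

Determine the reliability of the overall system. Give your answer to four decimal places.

Series (B and C): 0.767000 × 0.877000 = 0.672659
Parallel (A and [0.672659]): 1 − (1 − 0.897000)(1 − 0.672659) = 0.966284
Series ([0.966284] and D): 0.966284 × 0.836000 = 0.8078

0.8078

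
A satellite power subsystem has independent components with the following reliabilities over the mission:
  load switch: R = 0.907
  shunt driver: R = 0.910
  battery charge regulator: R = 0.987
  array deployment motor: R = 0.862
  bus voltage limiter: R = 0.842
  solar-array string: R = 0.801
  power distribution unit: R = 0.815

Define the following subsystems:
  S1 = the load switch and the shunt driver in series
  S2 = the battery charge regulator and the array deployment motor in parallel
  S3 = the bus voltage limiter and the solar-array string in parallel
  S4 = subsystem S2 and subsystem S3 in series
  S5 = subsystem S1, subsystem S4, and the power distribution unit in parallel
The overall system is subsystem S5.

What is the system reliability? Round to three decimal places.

Series (load switch and shunt driver): 0.90700 × 0.91000 = 0.82537
Parallel (battery charge regulator and array deployment motor): 1 − (1 − 0.98700)(1 − 0.86200) = 0.99821
Parallel (bus voltage limiter and solar-array string): 1 − (1 − 0.84200)(1 − 0.80100) = 0.96856
Series ([0.99821] and [0.96856]): 0.99821 × 0.96856 = 0.96683
Parallel ([0.82537], [0.96683], and power distribution unit): 1 − (1 − 0.82537)(1 − 0.96683)(1 − 0.81500) = 0.999

0.999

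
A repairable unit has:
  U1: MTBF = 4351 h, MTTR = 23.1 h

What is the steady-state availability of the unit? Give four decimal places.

A(U1) = MTBF/(MTBF+MTTR) = 4351/(4351+23.1) = 0.9947

0.9947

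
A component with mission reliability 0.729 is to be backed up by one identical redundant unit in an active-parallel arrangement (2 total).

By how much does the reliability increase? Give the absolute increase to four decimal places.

R_before = 0.729
R_after = 1 − (1 − 0.729)^2 = 0.9266
ΔR = 0.9266 − 0.729 = 0.1976

0.1976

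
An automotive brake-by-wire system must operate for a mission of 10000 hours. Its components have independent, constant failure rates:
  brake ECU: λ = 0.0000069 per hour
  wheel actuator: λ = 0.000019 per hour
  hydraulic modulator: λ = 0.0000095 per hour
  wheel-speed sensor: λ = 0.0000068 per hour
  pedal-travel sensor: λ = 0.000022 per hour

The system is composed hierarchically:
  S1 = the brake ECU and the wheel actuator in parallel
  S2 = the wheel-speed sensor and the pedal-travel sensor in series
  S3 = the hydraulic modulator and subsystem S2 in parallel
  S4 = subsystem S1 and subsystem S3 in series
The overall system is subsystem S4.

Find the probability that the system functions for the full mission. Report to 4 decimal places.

R(brake ECU) = exp(−0.0000069 × 10000) = 0.933327
R(wheel actuator) = exp(−0.000019 × 10000) = 0.826959
R(hydraulic modulator) = exp(−0.0000095 × 10000) = 0.909373
R(wheel-speed sensor) = exp(−0.0000068 × 10000) = 0.934260
R(pedal-travel sensor) = exp(−0.000022 × 10000) = 0.802519
Parallel (brake ECU and wheel actuator): 1 − (1 − 0.933327)(1 − 0.826959) = 0.988463
Series (wheel-speed sensor and pedal-travel sensor): 0.934260 × 0.802519 = 0.749761
Parallel (hydraulic modulator and [0.749761]): 1 − (1 − 0.909373)(1 − 0.749761) = 0.977322
Series ([0.988463] and [0.977322]): 0.988463 × 0.977322 = 0.9660

0.9660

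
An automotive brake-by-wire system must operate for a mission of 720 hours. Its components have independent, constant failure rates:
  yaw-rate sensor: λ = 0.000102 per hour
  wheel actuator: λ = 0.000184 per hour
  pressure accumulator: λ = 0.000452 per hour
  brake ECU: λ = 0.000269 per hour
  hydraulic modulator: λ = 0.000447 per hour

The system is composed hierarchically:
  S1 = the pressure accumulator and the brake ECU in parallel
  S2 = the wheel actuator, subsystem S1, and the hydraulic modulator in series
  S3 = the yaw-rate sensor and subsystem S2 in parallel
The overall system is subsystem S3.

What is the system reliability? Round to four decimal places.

0.9719

R(yaw-rate sensor) = exp(−0.000102 × 720) = 0.929192
R(wheel actuator) = exp(−0.000184 × 720) = 0.875920
R(pressure accumulator) = exp(−0.000452 × 720) = 0.722210
R(brake ECU) = exp(−0.000269 × 720) = 0.823922
R(hydraulic modulator) = exp(−0.000447 × 720) = 0.724814
Parallel (pressure accumulator and brake ECU): 1 − (1 − 0.722210)(1 − 0.823922) = 0.951087
Series (wheel actuator, [0.951087], and hydraulic modulator): 0.875920 × 0.951087 × 0.724814 = 0.603825
Parallel (yaw-rate sensor and [0.603825]): 1 − (1 − 0.929192)(1 − 0.603825) = 0.9719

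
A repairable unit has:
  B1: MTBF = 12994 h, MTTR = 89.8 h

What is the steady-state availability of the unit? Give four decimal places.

A(B1) = MTBF/(MTBF+MTTR) = 12994/(12994+89.8) = 0.9931

0.9931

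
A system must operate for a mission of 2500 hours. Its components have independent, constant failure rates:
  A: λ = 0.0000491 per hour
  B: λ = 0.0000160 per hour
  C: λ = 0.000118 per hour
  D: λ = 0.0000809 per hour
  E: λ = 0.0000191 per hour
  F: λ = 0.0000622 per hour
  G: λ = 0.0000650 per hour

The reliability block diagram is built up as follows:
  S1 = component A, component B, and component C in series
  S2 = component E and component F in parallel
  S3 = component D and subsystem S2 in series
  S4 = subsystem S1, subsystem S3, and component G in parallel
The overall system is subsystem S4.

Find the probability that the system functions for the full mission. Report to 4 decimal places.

0.9896

R(A) = exp(−0.0000491 × 2500) = 0.884485
R(B) = exp(−0.0000160 × 2500) = 0.960789
R(C) = exp(−0.000118 × 2500) = 0.744532
R(D) = exp(−0.0000809 × 2500) = 0.816891
R(E) = exp(−0.0000191 × 2500) = 0.953372
R(F) = exp(−0.0000622 × 2500) = 0.855987
R(G) = exp(−0.0000650 × 2500) = 0.850016
Series (A, B, and C): 0.884485 × 0.960789 × 0.744532 = 0.632706
Parallel (E and F): 1 − (1 − 0.953372)(1 − 0.855987) = 0.993285
Series (D and [0.993285]): 0.816891 × 0.993285 = 0.811406
Parallel ([0.632706], [0.811406], and G): 1 − (1 − 0.632706)(1 − 0.811406)(1 − 0.850016) = 0.9896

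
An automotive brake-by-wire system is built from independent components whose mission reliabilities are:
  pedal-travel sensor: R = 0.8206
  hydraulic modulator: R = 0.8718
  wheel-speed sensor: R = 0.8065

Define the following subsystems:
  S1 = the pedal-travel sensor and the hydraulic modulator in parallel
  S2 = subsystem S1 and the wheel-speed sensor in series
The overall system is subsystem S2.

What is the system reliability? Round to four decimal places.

Parallel (pedal-travel sensor and hydraulic modulator): 1 − (1 − 0.820600)(1 − 0.871800) = 0.977001
Series ([0.977001] and wheel-speed sensor): 0.977001 × 0.806500 = 0.7880

0.7880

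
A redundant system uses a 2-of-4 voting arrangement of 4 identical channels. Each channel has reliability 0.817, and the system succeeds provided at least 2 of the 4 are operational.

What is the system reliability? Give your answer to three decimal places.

R = Σ_{i=2}^{4} C(4,i) p^i (1−p)^{4−i} with p = 0.817
C(4,2)·0.817^2·0.183^2 = 0.13412
C(4,3)·0.817^3·0.183^1 = 0.39919
C(4,4)·0.817^4·0.183^0 = 0.44554
Sum = 0.979

0.979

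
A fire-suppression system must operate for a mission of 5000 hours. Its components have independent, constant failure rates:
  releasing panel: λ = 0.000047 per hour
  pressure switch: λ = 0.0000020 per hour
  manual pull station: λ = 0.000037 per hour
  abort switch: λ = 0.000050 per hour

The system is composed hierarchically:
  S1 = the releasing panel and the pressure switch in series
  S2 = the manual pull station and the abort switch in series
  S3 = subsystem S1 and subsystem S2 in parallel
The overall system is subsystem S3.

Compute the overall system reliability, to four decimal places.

R(releasing panel) = exp(−0.000047 × 5000) = 0.790571
R(pressure switch) = exp(−0.0000020 × 5000) = 0.990050
R(manual pull station) = exp(−0.000037 × 5000) = 0.831104
R(abort switch) = exp(−0.000050 × 5000) = 0.778801
Series (releasing panel and pressure switch): 0.790571 × 0.990050 = 0.782705
Series (manual pull station and abort switch): 0.831104 × 0.778801 = 0.647265
Parallel ([0.782705] and [0.647265]): 1 − (1 − 0.782705)(1 − 0.647265) = 0.9234

0.9234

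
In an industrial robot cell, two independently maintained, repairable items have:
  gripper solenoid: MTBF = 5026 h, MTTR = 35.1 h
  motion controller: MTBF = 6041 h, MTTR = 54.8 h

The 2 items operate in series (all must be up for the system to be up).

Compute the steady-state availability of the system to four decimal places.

A(gripper solenoid) = MTBF/(MTBF+MTTR) = 5026/(5026+35.1) = 0.993065
A(motion controller) = MTBF/(MTBF+MTTR) = 6041/(6041+54.8) = 0.991010
Series availability: 0.993065 × 0.991010 = 0.9841

0.9841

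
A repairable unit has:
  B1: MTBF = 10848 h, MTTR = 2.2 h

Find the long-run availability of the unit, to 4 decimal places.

A(B1) = MTBF/(MTBF+MTTR) = 10848/(10848+2.2) = 0.9998

0.9998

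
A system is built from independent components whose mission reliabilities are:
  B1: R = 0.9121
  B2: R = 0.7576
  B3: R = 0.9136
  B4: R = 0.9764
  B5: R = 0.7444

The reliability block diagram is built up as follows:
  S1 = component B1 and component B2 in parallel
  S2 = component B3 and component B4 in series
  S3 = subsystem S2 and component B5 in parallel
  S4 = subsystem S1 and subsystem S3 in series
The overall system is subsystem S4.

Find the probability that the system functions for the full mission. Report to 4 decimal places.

0.9517

Parallel (B1 and B2): 1 − (1 − 0.912100)(1 − 0.757600) = 0.978693
Series (B3 and B4): 0.913600 × 0.976400 = 0.892039
Parallel ([0.892039] and B5): 1 − (1 − 0.892039)(1 − 0.744400) = 0.972405
Series ([0.978693] and [0.972405]): 0.978693 × 0.972405 = 0.9517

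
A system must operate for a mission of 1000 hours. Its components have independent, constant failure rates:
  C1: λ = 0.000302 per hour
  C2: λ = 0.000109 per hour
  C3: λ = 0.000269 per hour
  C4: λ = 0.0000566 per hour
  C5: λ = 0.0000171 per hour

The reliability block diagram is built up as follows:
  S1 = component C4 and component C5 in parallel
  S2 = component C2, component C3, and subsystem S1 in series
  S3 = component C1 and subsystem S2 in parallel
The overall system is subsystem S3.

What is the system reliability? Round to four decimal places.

0.9178

R(C1) = exp(−0.000302 × 1000) = 0.739338
R(C2) = exp(−0.000109 × 1000) = 0.896730
R(C3) = exp(−0.000269 × 1000) = 0.764143
R(C4) = exp(−0.0000566 × 1000) = 0.944972
R(C5) = exp(−0.0000171 × 1000) = 0.983045
Parallel (C4 and C5): 1 − (1 − 0.944972)(1 − 0.983045) = 0.999067
Series (C2, C3, and [0.999067]): 0.896730 × 0.764143 × 0.999067 = 0.684591
Parallel (C1 and [0.684591]): 1 − (1 − 0.739338)(1 − 0.684591) = 0.9178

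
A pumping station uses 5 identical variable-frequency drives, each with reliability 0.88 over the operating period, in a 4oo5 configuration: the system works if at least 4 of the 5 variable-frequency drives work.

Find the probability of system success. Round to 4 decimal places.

R = Σ_{i=4}^{5} C(5,i) p^i (1−p)^{5−i} with p = 0.88
C(5,4)·0.88^4·0.12^1 = 0.359817
C(5,5)·0.88^5·0.12^0 = 0.527732
Sum = 0.8875

0.8875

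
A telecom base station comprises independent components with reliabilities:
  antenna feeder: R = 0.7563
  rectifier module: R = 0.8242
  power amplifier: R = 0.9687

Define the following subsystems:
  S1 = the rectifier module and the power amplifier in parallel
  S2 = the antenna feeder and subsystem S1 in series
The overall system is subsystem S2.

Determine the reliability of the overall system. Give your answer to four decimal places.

Parallel (rectifier module and power amplifier): 1 − (1 − 0.824200)(1 − 0.968700) = 0.994497
Series (antenna feeder and [0.994497]): 0.756300 × 0.994497 = 0.7521

0.7521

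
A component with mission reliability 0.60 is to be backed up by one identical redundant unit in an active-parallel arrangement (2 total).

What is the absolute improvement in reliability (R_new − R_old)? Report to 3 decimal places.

0.240

R_before = 0.60
R_after = 1 − (1 − 0.60)^2 = 0.840
ΔR = 0.840 − 0.60 = 0.240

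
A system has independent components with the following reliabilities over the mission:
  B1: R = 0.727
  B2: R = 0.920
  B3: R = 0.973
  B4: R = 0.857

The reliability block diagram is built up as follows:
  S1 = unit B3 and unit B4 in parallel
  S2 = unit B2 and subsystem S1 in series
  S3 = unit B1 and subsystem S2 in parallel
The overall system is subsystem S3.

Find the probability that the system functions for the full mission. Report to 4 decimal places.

Parallel (B3 and B4): 1 − (1 − 0.973000)(1 − 0.857000) = 0.996139
Series (B2 and [0.996139]): 0.920000 × 0.996139 = 0.916448
Parallel (B1 and [0.916448]): 1 − (1 − 0.727000)(1 − 0.916448) = 0.9772

0.9772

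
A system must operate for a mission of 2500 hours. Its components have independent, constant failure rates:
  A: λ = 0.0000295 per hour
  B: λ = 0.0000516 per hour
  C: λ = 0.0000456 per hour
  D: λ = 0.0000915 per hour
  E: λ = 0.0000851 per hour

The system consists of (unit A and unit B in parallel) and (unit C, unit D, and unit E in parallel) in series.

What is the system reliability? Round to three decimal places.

R(A) = exp(−0.0000295 × 2500) = 0.92890
R(B) = exp(−0.0000516 × 2500) = 0.87897
R(C) = exp(−0.0000456 × 2500) = 0.89226
R(D) = exp(−0.0000915 × 2500) = 0.79553
R(E) = exp(−0.0000851 × 2500) = 0.80836
Parallel (A and B): 1 − (1 − 0.92890)(1 − 0.87897) = 0.99139
Parallel (C, D, and E): 1 − (1 − 0.89226)(1 − 0.79553)(1 − 0.80836) = 0.99578
Series ([0.99139] and [0.99578]): 0.99139 × 0.99578 = 0.987

0.987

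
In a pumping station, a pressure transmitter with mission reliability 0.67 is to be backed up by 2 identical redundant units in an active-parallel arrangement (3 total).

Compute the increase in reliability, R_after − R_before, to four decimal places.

0.2941

R_before = 0.67
R_after = 1 − (1 − 0.67)^3 = 0.9641
ΔR = 0.9641 − 0.67 = 0.2941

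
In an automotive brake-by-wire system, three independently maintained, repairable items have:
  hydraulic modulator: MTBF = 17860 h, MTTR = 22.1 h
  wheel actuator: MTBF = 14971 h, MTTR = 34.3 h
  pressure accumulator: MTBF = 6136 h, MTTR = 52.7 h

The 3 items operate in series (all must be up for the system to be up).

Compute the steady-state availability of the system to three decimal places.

0.988

A(hydraulic modulator) = MTBF/(MTBF+MTTR) = 17860/(17860+22.1) = 0.998764
A(wheel actuator) = MTBF/(MTBF+MTTR) = 14971/(14971+34.3) = 0.997714
A(pressure accumulator) = MTBF/(MTBF+MTTR) = 6136/(6136+52.7) = 0.991484
Series availability: 0.998764 × 0.997714 × 0.991484 = 0.988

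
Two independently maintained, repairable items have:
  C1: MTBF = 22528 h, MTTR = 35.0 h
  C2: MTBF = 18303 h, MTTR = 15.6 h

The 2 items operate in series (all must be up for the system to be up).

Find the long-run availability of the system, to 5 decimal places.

0.99760

A(C1) = MTBF/(MTBF+MTTR) = 22528/(22528+35.0) = 0.998449
A(C2) = MTBF/(MTBF+MTTR) = 18303/(18303+15.6) = 0.999148
Series availability: 0.998449 × 0.999148 = 0.99760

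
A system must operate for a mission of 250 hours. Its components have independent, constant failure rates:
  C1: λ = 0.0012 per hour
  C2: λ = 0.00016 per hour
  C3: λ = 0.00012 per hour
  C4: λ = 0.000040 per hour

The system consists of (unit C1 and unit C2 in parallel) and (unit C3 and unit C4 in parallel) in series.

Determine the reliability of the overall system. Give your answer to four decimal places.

0.9895

R(C1) = exp(−0.0012 × 250) = 0.740818
R(C2) = exp(−0.00016 × 250) = 0.960789
R(C3) = exp(−0.00012 × 250) = 0.970446
R(C4) = exp(−0.000040 × 250) = 0.990050
Parallel (C1 and C2): 1 − (1 − 0.740818)(1 − 0.960789) = 0.989837
Parallel (C3 and C4): 1 − (1 − 0.970446)(1 − 0.990050) = 0.999706
Series ([0.989837] and [0.999706]): 0.989837 × 0.999706 = 0.9895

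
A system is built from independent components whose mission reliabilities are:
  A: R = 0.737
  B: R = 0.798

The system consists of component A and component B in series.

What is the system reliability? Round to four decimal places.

Series (A and B): 0.737000 × 0.798000 = 0.5881

0.5881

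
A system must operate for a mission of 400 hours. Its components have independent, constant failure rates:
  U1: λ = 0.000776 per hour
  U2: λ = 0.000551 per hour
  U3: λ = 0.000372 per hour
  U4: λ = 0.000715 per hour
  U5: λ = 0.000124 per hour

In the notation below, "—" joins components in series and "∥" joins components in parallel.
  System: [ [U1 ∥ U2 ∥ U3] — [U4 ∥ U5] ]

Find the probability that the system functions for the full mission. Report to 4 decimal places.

R(U1) = exp(−0.000776 × 400) = 0.733154
R(U2) = exp(−0.000551 × 400) = 0.802198
R(U3) = exp(−0.000372 × 400) = 0.861741
R(U4) = exp(−0.000715 × 400) = 0.751263
R(U5) = exp(−0.000124 × 400) = 0.951610
Parallel (U1, U2, and U3): 1 − (1 − 0.733154)(1 − 0.802198)(1 − 0.861741) = 0.992702
Parallel (U4 and U5): 1 − (1 − 0.751263)(1 − 0.951610) = 0.987964
Series ([0.992702] and [0.987964]): 0.992702 × 0.987964 = 0.9808

0.9808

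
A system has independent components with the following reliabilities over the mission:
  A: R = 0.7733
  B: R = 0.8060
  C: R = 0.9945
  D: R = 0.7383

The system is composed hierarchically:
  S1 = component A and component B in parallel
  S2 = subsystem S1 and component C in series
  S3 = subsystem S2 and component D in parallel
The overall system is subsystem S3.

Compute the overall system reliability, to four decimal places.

Parallel (A and B): 1 − (1 − 0.773300)(1 − 0.806000) = 0.956020
Series ([0.956020] and C): 0.956020 × 0.994500 = 0.950762
Parallel ([0.950762] and D): 1 − (1 − 0.950762)(1 − 0.738300) = 0.9871

0.9871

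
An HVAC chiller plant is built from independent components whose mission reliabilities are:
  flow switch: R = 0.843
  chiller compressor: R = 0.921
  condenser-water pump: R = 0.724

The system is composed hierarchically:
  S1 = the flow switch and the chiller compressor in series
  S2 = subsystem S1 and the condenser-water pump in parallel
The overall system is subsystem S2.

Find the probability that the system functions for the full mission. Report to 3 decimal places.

Series (flow switch and chiller compressor): 0.84300 × 0.92100 = 0.77640
Parallel ([0.77640] and condenser-water pump): 1 − (1 − 0.77640)(1 − 0.72400) = 0.938

0.938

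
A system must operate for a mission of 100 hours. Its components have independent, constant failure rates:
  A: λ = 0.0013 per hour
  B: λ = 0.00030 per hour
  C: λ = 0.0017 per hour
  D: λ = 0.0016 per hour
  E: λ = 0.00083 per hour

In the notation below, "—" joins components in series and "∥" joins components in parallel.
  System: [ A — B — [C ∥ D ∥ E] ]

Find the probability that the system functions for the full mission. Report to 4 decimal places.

0.8506

R(A) = exp(−0.0013 × 100) = 0.878095
R(B) = exp(−0.00030 × 100) = 0.970446
R(C) = exp(−0.0017 × 100) = 0.843665
R(D) = exp(−0.0016 × 100) = 0.852144
R(E) = exp(−0.00083 × 100) = 0.920351
Parallel (C, D, and E): 1 − (1 − 0.843665)(1 − 0.852144)(1 − 0.920351) = 0.998159
Series (A, B, and [0.998159]): 0.878095 × 0.970446 × 0.998159 = 0.8506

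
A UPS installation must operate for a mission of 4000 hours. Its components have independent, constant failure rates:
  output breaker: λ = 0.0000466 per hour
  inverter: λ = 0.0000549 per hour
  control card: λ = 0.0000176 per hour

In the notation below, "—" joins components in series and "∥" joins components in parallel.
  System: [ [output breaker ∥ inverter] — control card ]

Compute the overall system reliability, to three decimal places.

R(output breaker) = exp(−0.0000466 × 4000) = 0.82994
R(inverter) = exp(−0.0000549 × 4000) = 0.80284
R(control card) = exp(−0.0000176 × 4000) = 0.93202
Parallel (output breaker and inverter): 1 − (1 − 0.82994)(1 − 0.80284) = 0.96647
Series ([0.96647] and control card): 0.96647 × 0.93202 = 0.901

0.901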